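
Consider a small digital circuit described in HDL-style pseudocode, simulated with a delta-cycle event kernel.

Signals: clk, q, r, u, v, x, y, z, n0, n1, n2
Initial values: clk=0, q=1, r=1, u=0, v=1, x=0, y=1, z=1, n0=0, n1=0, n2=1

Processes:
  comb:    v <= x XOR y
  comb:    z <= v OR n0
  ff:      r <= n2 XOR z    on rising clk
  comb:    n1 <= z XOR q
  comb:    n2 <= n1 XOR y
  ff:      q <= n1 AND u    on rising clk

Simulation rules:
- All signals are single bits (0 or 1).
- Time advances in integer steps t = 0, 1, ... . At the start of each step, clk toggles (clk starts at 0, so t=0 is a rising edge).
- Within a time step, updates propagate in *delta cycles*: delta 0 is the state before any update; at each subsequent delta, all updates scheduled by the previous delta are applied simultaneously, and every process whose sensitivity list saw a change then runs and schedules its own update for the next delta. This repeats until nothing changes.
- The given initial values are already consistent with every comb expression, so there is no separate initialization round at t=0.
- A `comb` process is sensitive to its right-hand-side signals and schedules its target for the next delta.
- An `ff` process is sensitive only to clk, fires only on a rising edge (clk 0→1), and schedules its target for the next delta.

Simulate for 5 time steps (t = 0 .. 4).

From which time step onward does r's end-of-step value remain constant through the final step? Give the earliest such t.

2

t=0 Δ0: u=0 z=1 x=0 n2=1 clk=0 n1=0 n0=0 r=1 y=1 q=1 v=1
  Δ1: clk:0→1
  Δ2: r:1→0, q:1→0
  Δ3: n1:0→1
  Δ4: n2:1→0
  (4Δ to stable)
t=1 Δ0: u=0 z=1 x=0 n2=0 clk=1 n1=1 n0=0 r=0 y=1 q=0 v=1
  Δ1: clk:1→0
  (1Δ to stable)
t=2 Δ0: u=0 z=1 x=0 n2=0 clk=0 n1=1 n0=0 r=0 y=1 q=0 v=1
  Δ1: clk:0→1
  Δ2: r:0→1
  (2Δ to stable)
t=3 Δ0: u=0 z=1 x=0 n2=0 clk=1 n1=1 n0=0 r=1 y=1 q=0 v=1
  Δ1: clk:1→0
  (1Δ to stable)
t=4 Δ0: u=0 z=1 x=0 n2=0 clk=0 n1=1 n0=0 r=1 y=1 q=0 v=1
  Δ1: clk:0→1
  (1Δ to stable)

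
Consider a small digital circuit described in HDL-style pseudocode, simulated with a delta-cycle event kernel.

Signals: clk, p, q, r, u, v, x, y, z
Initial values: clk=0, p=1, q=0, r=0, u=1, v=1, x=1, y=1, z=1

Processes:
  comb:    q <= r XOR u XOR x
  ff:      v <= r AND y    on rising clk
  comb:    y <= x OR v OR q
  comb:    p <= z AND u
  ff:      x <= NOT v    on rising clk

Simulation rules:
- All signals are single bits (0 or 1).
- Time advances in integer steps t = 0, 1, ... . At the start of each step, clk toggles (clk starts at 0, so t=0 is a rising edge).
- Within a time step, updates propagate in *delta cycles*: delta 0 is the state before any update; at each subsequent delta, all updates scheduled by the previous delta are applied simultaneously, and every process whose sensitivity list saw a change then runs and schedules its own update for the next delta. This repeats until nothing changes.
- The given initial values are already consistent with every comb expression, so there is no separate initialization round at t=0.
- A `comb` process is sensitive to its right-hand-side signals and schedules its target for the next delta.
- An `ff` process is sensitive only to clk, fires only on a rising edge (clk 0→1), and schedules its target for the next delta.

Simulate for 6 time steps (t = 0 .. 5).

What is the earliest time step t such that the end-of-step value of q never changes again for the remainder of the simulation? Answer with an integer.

2

[bits: q,x,z,u,r,clk,p,y,v]
t=0: Δ0=011100111 Δ1=011101111 Δ2=001101110 Δ3=101101100 Δ4=101101110 | 4Δ
t=1: Δ0=101101110 Δ1=101100110 | 1Δ
t=2: Δ0=101100110 Δ1=101101110 Δ2=111101110 Δ3=011101110 | 3Δ
t=3: Δ0=011101110 Δ1=011100110 | 1Δ
t=4: Δ0=011100110 Δ1=011101110 | 1Δ
t=5: Δ0=011101110 Δ1=011100110 | 1Δ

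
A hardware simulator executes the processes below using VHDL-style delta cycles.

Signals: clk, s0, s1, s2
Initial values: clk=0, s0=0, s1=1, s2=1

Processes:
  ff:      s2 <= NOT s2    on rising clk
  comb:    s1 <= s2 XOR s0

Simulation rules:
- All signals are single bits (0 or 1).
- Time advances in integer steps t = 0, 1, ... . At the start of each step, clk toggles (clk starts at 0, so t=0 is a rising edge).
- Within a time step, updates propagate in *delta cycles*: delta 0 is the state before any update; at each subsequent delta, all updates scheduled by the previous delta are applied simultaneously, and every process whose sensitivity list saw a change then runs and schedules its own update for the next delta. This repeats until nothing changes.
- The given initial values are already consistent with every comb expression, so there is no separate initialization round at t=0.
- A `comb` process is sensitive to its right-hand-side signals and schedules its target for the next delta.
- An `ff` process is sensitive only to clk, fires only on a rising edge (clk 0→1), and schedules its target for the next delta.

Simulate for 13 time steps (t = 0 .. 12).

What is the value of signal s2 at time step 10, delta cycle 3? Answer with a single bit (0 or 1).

1

[bits: s2,s0,s1,clk]
t=0: Δ0=1010 Δ1=1011 Δ2=0011 Δ3=0001 | 3Δ
t=1: Δ0=0001 Δ1=0000 | 1Δ
t=2: Δ0=0000 Δ1=0001 Δ2=1001 Δ3=1011 | 3Δ
t=3: Δ0=1011 Δ1=1010 | 1Δ
t=4: Δ0=1010 Δ1=1011 Δ2=0011 Δ3=0001 | 3Δ
t=5: Δ0=0001 Δ1=0000 | 1Δ
t=6: Δ0=0000 Δ1=0001 Δ2=1001 Δ3=1011 | 3Δ
t=7: Δ0=1011 Δ1=1010 | 1Δ
t=8: Δ0=1010 Δ1=1011 Δ2=0011 Δ3=0001 | 3Δ
t=9: Δ0=0001 Δ1=0000 | 1Δ
t=10: Δ0=0000 Δ1=0001 Δ2=1001 Δ3=1011 | 3Δ
t=11: Δ0=1011 Δ1=1010 | 1Δ
t=12: Δ0=1010 Δ1=1011 Δ2=0011 Δ3=0001 | 3Δ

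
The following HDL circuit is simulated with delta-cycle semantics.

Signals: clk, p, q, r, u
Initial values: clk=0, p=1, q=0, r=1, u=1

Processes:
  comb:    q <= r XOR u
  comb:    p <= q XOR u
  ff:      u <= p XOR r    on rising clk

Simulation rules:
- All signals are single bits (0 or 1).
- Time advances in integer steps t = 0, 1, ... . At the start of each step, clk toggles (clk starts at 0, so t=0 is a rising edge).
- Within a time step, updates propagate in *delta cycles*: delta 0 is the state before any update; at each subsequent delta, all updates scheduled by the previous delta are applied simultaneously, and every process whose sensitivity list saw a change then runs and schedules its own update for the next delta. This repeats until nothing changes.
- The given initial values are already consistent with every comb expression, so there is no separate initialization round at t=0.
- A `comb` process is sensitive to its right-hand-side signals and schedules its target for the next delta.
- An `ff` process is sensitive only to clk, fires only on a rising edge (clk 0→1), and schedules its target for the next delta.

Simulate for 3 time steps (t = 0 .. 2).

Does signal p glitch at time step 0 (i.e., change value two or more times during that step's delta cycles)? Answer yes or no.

yes

[bits: q,clk,p,u,r]
t=0: Δ0=00111 Δ1=01111 Δ2=01101 Δ3=11001 Δ4=11101 | 4Δ
t=1: Δ0=11101 Δ1=10101 | 1Δ
t=2: Δ0=10101 Δ1=11101 | 1Δ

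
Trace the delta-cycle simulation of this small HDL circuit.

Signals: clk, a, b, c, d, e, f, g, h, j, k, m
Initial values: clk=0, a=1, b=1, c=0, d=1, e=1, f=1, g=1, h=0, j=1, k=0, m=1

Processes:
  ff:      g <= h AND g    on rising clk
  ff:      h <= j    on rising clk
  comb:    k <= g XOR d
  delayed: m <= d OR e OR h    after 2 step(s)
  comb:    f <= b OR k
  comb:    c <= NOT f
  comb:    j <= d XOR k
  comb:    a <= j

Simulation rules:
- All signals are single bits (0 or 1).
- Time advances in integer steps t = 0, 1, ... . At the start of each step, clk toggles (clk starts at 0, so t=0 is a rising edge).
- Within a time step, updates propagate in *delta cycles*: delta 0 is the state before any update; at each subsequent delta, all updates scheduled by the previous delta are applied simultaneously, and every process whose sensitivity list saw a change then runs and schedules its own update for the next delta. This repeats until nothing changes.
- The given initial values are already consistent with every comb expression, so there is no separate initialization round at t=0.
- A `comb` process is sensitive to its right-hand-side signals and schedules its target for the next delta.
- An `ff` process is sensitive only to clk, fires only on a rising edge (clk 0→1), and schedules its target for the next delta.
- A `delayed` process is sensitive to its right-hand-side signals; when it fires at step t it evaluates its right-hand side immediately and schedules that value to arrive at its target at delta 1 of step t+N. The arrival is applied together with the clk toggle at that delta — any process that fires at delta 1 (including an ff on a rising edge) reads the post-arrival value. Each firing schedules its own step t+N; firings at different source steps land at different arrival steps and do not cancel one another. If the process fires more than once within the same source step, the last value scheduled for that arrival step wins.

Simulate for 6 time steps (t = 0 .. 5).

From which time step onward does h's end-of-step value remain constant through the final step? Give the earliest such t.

2

t=0 Δ0: m=1 c=0 h=0 k=0 e=1 f=1 a=1 d=1 j=1 b=1 clk=0 g=1
  Δ1: clk:0→1
  Δ2: h:0→1, g:1→0
  Δ3: k:0→1
  Δ4: j:1→0
  Δ5: a:1→0
  (5Δ to stable)
t=1 Δ0: m=1 c=0 h=1 k=1 e=1 f=1 a=0 d=1 j=0 b=1 clk=1 g=0
  Δ1: clk:1→0
  (1Δ to stable)
t=2 Δ0: m=1 c=0 h=1 k=1 e=1 f=1 a=0 d=1 j=0 b=1 clk=0 g=0
  Δ1: clk:0→1
  Δ2: h:1→0
  (2Δ to stable)
t=3 Δ0: m=1 c=0 h=0 k=1 e=1 f=1 a=0 d=1 j=0 b=1 clk=1 g=0
  Δ1: clk:1→0
  (1Δ to stable)
t=4 Δ0: m=1 c=0 h=0 k=1 e=1 f=1 a=0 d=1 j=0 b=1 clk=0 g=0
  Δ1: clk:0→1
  (1Δ to stable)
t=5 Δ0: m=1 c=0 h=0 k=1 e=1 f=1 a=0 d=1 j=0 b=1 clk=1 g=0
  Δ1: clk:1→0
  (1Δ to stable)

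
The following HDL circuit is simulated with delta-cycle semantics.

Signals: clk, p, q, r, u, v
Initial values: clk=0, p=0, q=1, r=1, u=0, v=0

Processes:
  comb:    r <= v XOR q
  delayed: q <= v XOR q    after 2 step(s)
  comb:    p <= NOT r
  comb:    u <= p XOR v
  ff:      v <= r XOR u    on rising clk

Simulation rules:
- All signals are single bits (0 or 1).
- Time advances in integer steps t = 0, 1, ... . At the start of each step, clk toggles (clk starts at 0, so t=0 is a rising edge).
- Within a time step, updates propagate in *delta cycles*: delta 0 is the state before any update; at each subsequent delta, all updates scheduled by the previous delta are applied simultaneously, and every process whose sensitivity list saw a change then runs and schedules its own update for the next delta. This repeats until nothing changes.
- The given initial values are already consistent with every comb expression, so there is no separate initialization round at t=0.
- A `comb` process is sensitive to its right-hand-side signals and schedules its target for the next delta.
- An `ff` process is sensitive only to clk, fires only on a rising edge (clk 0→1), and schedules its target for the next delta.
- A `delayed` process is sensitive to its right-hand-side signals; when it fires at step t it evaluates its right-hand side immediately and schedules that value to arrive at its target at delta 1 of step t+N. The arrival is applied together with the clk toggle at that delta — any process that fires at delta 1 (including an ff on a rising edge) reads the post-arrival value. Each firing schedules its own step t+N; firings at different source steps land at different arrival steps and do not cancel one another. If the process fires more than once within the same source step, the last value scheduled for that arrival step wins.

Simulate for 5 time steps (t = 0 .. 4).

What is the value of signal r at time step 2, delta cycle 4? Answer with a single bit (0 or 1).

0

[bits: r,q,clk,u,v,p]
t=0: Δ0=110000 Δ1=111000 Δ2=111010 Δ3=011110 Δ4=011111 Δ5=011011 | 5Δ
t=1: Δ0=011011 Δ1=010011 | 1Δ
t=2: Δ0=010011 Δ1=001011 Δ2=101001 Δ3=001100 Δ4=001001 Δ5=001101 | 5Δ
t=3: Δ0=001101 Δ1=000101 | 1Δ
t=4: Δ0=000101 Δ1=001101 Δ2=001111 Δ3=101011 Δ4=101010 Δ5=101110 | 5Δ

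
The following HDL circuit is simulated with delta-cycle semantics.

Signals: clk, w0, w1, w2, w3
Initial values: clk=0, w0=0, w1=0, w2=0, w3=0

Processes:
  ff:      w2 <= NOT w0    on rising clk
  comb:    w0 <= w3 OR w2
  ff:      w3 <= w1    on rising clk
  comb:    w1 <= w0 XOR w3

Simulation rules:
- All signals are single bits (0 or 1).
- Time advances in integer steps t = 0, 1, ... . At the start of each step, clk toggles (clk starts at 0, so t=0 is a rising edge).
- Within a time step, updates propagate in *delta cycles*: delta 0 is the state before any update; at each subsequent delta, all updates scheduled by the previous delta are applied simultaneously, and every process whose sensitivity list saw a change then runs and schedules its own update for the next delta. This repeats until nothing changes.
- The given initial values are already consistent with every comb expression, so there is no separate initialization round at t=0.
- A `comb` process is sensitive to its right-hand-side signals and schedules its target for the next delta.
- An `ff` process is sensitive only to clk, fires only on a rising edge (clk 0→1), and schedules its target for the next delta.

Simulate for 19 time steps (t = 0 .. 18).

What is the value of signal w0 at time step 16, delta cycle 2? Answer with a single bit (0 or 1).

1

t0.Δ0 w0=0 w2=0 w1=0 clk=0 w3=0
t0.Δ1 w0=0 w2=0 w1=0 clk=1 w3=0
t0.Δ2 w0=0 w2=1 w1=0 clk=1 w3=0
t0.Δ3 w0=1 w2=1 w1=0 clk=1 w3=0
t0.Δ4 w0=1 w2=1 w1=1 clk=1 w3=0
t1.Δ0 w0=1 w2=1 w1=1 clk=1 w3=0
t1.Δ1 w0=1 w2=1 w1=1 clk=0 w3=0
t2.Δ0 w0=1 w2=1 w1=1 clk=0 w3=0
t2.Δ1 w0=1 w2=1 w1=1 clk=1 w3=0
t2.Δ2 w0=1 w2=0 w1=1 clk=1 w3=1
t2.Δ3 w0=1 w2=0 w1=0 clk=1 w3=1
t3.Δ0 w0=1 w2=0 w1=0 clk=1 w3=1
t3.Δ1 w0=1 w2=0 w1=0 clk=0 w3=1
t4.Δ0 w0=1 w2=0 w1=0 clk=0 w3=1
t4.Δ1 w0=1 w2=0 w1=0 clk=1 w3=1
t4.Δ2 w0=1 w2=0 w1=0 clk=1 w3=0
t4.Δ3 w0=0 w2=0 w1=1 clk=1 w3=0
t4.Δ4 w0=0 w2=0 w1=0 clk=1 w3=0
t5.Δ0 w0=0 w2=0 w1=0 clk=1 w3=0
t5.Δ1 w0=0 w2=0 w1=0 clk=0 w3=0
t6.Δ0 w0=0 w2=0 w1=0 clk=0 w3=0
t6.Δ1 w0=0 w2=0 w1=0 clk=1 w3=0
t6.Δ2 w0=0 w2=1 w1=0 clk=1 w3=0
t6.Δ3 w0=1 w2=1 w1=0 clk=1 w3=0
t6.Δ4 w0=1 w2=1 w1=1 clk=1 w3=0
t7.Δ0 w0=1 w2=1 w1=1 clk=1 w3=0
t7.Δ1 w0=1 w2=1 w1=1 clk=0 w3=0
t8.Δ0 w0=1 w2=1 w1=1 clk=0 w3=0
t8.Δ1 w0=1 w2=1 w1=1 clk=1 w3=0
t8.Δ2 w0=1 w2=0 w1=1 clk=1 w3=1
t8.Δ3 w0=1 w2=0 w1=0 clk=1 w3=1
t9.Δ0 w0=1 w2=0 w1=0 clk=1 w3=1
t9.Δ1 w0=1 w2=0 w1=0 clk=0 w3=1
t10.Δ0 w0=1 w2=0 w1=0 clk=0 w3=1
t10.Δ1 w0=1 w2=0 w1=0 clk=1 w3=1
t10.Δ2 w0=1 w2=0 w1=0 clk=1 w3=0
t10.Δ3 w0=0 w2=0 w1=1 clk=1 w3=0
t10.Δ4 w0=0 w2=0 w1=0 clk=1 w3=0
t11.Δ0 w0=0 w2=0 w1=0 clk=1 w3=0
t11.Δ1 w0=0 w2=0 w1=0 clk=0 w3=0
t12.Δ0 w0=0 w2=0 w1=0 clk=0 w3=0
t12.Δ1 w0=0 w2=0 w1=0 clk=1 w3=0
t12.Δ2 w0=0 w2=1 w1=0 clk=1 w3=0
t12.Δ3 w0=1 w2=1 w1=0 clk=1 w3=0
t12.Δ4 w0=1 w2=1 w1=1 clk=1 w3=0
t13.Δ0 w0=1 w2=1 w1=1 clk=1 w3=0
t13.Δ1 w0=1 w2=1 w1=1 clk=0 w3=0
t14.Δ0 w0=1 w2=1 w1=1 clk=0 w3=0
t14.Δ1 w0=1 w2=1 w1=1 clk=1 w3=0
t14.Δ2 w0=1 w2=0 w1=1 clk=1 w3=1
t14.Δ3 w0=1 w2=0 w1=0 clk=1 w3=1
t15.Δ0 w0=1 w2=0 w1=0 clk=1 w3=1
t15.Δ1 w0=1 w2=0 w1=0 clk=0 w3=1
t16.Δ0 w0=1 w2=0 w1=0 clk=0 w3=1
t16.Δ1 w0=1 w2=0 w1=0 clk=1 w3=1
t16.Δ2 w0=1 w2=0 w1=0 clk=1 w3=0
t16.Δ3 w0=0 w2=0 w1=1 clk=1 w3=0
t16.Δ4 w0=0 w2=0 w1=0 clk=1 w3=0
t17.Δ0 w0=0 w2=0 w1=0 clk=1 w3=0
t17.Δ1 w0=0 w2=0 w1=0 clk=0 w3=0
t18.Δ0 w0=0 w2=0 w1=0 clk=0 w3=0
t18.Δ1 w0=0 w2=0 w1=0 clk=1 w3=0
t18.Δ2 w0=0 w2=1 w1=0 clk=1 w3=0
t18.Δ3 w0=1 w2=1 w1=0 clk=1 w3=0
t18.Δ4 w0=1 w2=1 w1=1 clk=1 w3=0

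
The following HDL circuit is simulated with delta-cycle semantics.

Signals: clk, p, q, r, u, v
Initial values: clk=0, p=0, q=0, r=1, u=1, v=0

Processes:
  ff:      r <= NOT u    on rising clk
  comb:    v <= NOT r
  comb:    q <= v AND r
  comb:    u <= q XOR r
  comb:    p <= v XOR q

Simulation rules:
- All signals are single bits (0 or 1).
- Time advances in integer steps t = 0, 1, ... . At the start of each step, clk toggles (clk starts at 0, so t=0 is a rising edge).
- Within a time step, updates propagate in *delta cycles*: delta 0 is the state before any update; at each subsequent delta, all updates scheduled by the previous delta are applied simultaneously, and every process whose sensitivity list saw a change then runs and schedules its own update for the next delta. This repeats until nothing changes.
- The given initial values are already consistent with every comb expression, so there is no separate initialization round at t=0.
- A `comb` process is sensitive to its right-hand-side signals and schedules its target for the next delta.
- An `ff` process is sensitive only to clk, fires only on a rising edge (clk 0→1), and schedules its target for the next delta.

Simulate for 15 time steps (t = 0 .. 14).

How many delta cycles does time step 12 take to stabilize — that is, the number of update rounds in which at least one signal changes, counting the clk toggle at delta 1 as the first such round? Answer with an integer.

t=0 Δ0: v=0 q=0 p=0 r=1 u=1 clk=0
  Δ1: clk:0→1
  Δ2: r:1→0
  Δ3: v:0→1, u:1→0
  Δ4: p:0→1
  (4Δ to stable)
t=1 Δ0: v=1 q=0 p=1 r=0 u=0 clk=1
  Δ1: clk:1→0
  (1Δ to stable)
t=2 Δ0: v=1 q=0 p=1 r=0 u=0 clk=0
  Δ1: clk:0→1
  Δ2: r:0→1
  Δ3: v:1→0, q:0→1, u:0→1
  Δ4: q:1→0, u:1→0
  Δ5: p:1→0, u:0→1
  (5Δ to stable)
t=3 Δ0: v=0 q=0 p=0 r=1 u=1 clk=1
  Δ1: clk:1→0
  (1Δ to stable)
t=4 Δ0: v=0 q=0 p=0 r=1 u=1 clk=0
  Δ1: clk:0→1
  Δ2: r:1→0
  Δ3: v:0→1, u:1→0
  Δ4: p:0→1
  (4Δ to stable)
t=5 Δ0: v=1 q=0 p=1 r=0 u=0 clk=1
  Δ1: clk:1→0
  (1Δ to stable)
t=6 Δ0: v=1 q=0 p=1 r=0 u=0 clk=0
  Δ1: clk:0→1
  Δ2: r:0→1
  Δ3: v:1→0, q:0→1, u:0→1
  Δ4: q:1→0, u:1→0
  Δ5: p:1→0, u:0→1
  (5Δ to stable)
t=7 Δ0: v=0 q=0 p=0 r=1 u=1 clk=1
  Δ1: clk:1→0
  (1Δ to stable)
t=8 Δ0: v=0 q=0 p=0 r=1 u=1 clk=0
  Δ1: clk:0→1
  Δ2: r:1→0
  Δ3: v:0→1, u:1→0
  Δ4: p:0→1
  (4Δ to stable)
t=9 Δ0: v=1 q=0 p=1 r=0 u=0 clk=1
  Δ1: clk:1→0
  (1Δ to stable)
t=10 Δ0: v=1 q=0 p=1 r=0 u=0 clk=0
  Δ1: clk:0→1
  Δ2: r:0→1
  Δ3: v:1→0, q:0→1, u:0→1
  Δ4: q:1→0, u:1→0
  Δ5: p:1→0, u:0→1
  (5Δ to stable)
t=11 Δ0: v=0 q=0 p=0 r=1 u=1 clk=1
  Δ1: clk:1→0
  (1Δ to stable)
t=12 Δ0: v=0 q=0 p=0 r=1 u=1 clk=0
  Δ1: clk:0→1
  Δ2: r:1→0
  Δ3: v:0→1, u:1→0
  Δ4: p:0→1
  (4Δ to stable)
t=13 Δ0: v=1 q=0 p=1 r=0 u=0 clk=1
  Δ1: clk:1→0
  (1Δ to stable)
t=14 Δ0: v=1 q=0 p=1 r=0 u=0 clk=0
  Δ1: clk:0→1
  Δ2: r:0→1
  Δ3: v:1→0, q:0→1, u:0→1
  Δ4: q:1→0, u:1→0
  Δ5: p:1→0, u:0→1
  (5Δ to stable)

4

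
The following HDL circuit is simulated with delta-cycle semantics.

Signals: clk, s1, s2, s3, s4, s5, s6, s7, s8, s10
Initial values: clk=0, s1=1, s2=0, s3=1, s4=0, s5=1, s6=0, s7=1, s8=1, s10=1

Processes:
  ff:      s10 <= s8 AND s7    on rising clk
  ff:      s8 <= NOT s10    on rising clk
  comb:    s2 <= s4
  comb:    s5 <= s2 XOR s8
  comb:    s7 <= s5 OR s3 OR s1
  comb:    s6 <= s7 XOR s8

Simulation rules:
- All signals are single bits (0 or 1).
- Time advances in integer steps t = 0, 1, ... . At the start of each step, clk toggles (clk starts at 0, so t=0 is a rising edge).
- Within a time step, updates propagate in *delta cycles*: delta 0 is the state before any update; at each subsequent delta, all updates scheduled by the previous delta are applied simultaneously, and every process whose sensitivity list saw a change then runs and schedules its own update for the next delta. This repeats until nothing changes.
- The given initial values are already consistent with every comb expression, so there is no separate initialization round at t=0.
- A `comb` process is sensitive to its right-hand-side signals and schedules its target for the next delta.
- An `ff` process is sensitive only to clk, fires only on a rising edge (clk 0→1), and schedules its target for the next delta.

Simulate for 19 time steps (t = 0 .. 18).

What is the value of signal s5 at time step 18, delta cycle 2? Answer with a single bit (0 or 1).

0

t0.Δ0 s5=1 s1=1 s8=1 clk=0 s6=0 s10=1 s7=1 s3=1 s2=0 s4=0
t0.Δ1 s5=1 s1=1 s8=1 clk=1 s6=0 s10=1 s7=1 s3=1 s2=0 s4=0
t0.Δ2 s5=1 s1=1 s8=0 clk=1 s6=0 s10=1 s7=1 s3=1 s2=0 s4=0
t0.Δ3 s5=0 s1=1 s8=0 clk=1 s6=1 s10=1 s7=1 s3=1 s2=0 s4=0
t1.Δ0 s5=0 s1=1 s8=0 clk=1 s6=1 s10=1 s7=1 s3=1 s2=0 s4=0
t1.Δ1 s5=0 s1=1 s8=0 clk=0 s6=1 s10=1 s7=1 s3=1 s2=0 s4=0
t2.Δ0 s5=0 s1=1 s8=0 clk=0 s6=1 s10=1 s7=1 s3=1 s2=0 s4=0
t2.Δ1 s5=0 s1=1 s8=0 clk=1 s6=1 s10=1 s7=1 s3=1 s2=0 s4=0
t2.Δ2 s5=0 s1=1 s8=0 clk=1 s6=1 s10=0 s7=1 s3=1 s2=0 s4=0
t3.Δ0 s5=0 s1=1 s8=0 clk=1 s6=1 s10=0 s7=1 s3=1 s2=0 s4=0
t3.Δ1 s5=0 s1=1 s8=0 clk=0 s6=1 s10=0 s7=1 s3=1 s2=0 s4=0
t4.Δ0 s5=0 s1=1 s8=0 clk=0 s6=1 s10=0 s7=1 s3=1 s2=0 s4=0
t4.Δ1 s5=0 s1=1 s8=0 clk=1 s6=1 s10=0 s7=1 s3=1 s2=0 s4=0
t4.Δ2 s5=0 s1=1 s8=1 clk=1 s6=1 s10=0 s7=1 s3=1 s2=0 s4=0
t4.Δ3 s5=1 s1=1 s8=1 clk=1 s6=0 s10=0 s7=1 s3=1 s2=0 s4=0
t5.Δ0 s5=1 s1=1 s8=1 clk=1 s6=0 s10=0 s7=1 s3=1 s2=0 s4=0
t5.Δ1 s5=1 s1=1 s8=1 clk=0 s6=0 s10=0 s7=1 s3=1 s2=0 s4=0
t6.Δ0 s5=1 s1=1 s8=1 clk=0 s6=0 s10=0 s7=1 s3=1 s2=0 s4=0
t6.Δ1 s5=1 s1=1 s8=1 clk=1 s6=0 s10=0 s7=1 s3=1 s2=0 s4=0
t6.Δ2 s5=1 s1=1 s8=1 clk=1 s6=0 s10=1 s7=1 s3=1 s2=0 s4=0
t7.Δ0 s5=1 s1=1 s8=1 clk=1 s6=0 s10=1 s7=1 s3=1 s2=0 s4=0
t7.Δ1 s5=1 s1=1 s8=1 clk=0 s6=0 s10=1 s7=1 s3=1 s2=0 s4=0
t8.Δ0 s5=1 s1=1 s8=1 clk=0 s6=0 s10=1 s7=1 s3=1 s2=0 s4=0
t8.Δ1 s5=1 s1=1 s8=1 clk=1 s6=0 s10=1 s7=1 s3=1 s2=0 s4=0
t8.Δ2 s5=1 s1=1 s8=0 clk=1 s6=0 s10=1 s7=1 s3=1 s2=0 s4=0
t8.Δ3 s5=0 s1=1 s8=0 clk=1 s6=1 s10=1 s7=1 s3=1 s2=0 s4=0
t9.Δ0 s5=0 s1=1 s8=0 clk=1 s6=1 s10=1 s7=1 s3=1 s2=0 s4=0
t9.Δ1 s5=0 s1=1 s8=0 clk=0 s6=1 s10=1 s7=1 s3=1 s2=0 s4=0
t10.Δ0 s5=0 s1=1 s8=0 clk=0 s6=1 s10=1 s7=1 s3=1 s2=0 s4=0
t10.Δ1 s5=0 s1=1 s8=0 clk=1 s6=1 s10=1 s7=1 s3=1 s2=0 s4=0
t10.Δ2 s5=0 s1=1 s8=0 clk=1 s6=1 s10=0 s7=1 s3=1 s2=0 s4=0
t11.Δ0 s5=0 s1=1 s8=0 clk=1 s6=1 s10=0 s7=1 s3=1 s2=0 s4=0
t11.Δ1 s5=0 s1=1 s8=0 clk=0 s6=1 s10=0 s7=1 s3=1 s2=0 s4=0
t12.Δ0 s5=0 s1=1 s8=0 clk=0 s6=1 s10=0 s7=1 s3=1 s2=0 s4=0
t12.Δ1 s5=0 s1=1 s8=0 clk=1 s6=1 s10=0 s7=1 s3=1 s2=0 s4=0
t12.Δ2 s5=0 s1=1 s8=1 clk=1 s6=1 s10=0 s7=1 s3=1 s2=0 s4=0
t12.Δ3 s5=1 s1=1 s8=1 clk=1 s6=0 s10=0 s7=1 s3=1 s2=0 s4=0
t13.Δ0 s5=1 s1=1 s8=1 clk=1 s6=0 s10=0 s7=1 s3=1 s2=0 s4=0
t13.Δ1 s5=1 s1=1 s8=1 clk=0 s6=0 s10=0 s7=1 s3=1 s2=0 s4=0
t14.Δ0 s5=1 s1=1 s8=1 clk=0 s6=0 s10=0 s7=1 s3=1 s2=0 s4=0
t14.Δ1 s5=1 s1=1 s8=1 clk=1 s6=0 s10=0 s7=1 s3=1 s2=0 s4=0
t14.Δ2 s5=1 s1=1 s8=1 clk=1 s6=0 s10=1 s7=1 s3=1 s2=0 s4=0
t15.Δ0 s5=1 s1=1 s8=1 clk=1 s6=0 s10=1 s7=1 s3=1 s2=0 s4=0
t15.Δ1 s5=1 s1=1 s8=1 clk=0 s6=0 s10=1 s7=1 s3=1 s2=0 s4=0
t16.Δ0 s5=1 s1=1 s8=1 clk=0 s6=0 s10=1 s7=1 s3=1 s2=0 s4=0
t16.Δ1 s5=1 s1=1 s8=1 clk=1 s6=0 s10=1 s7=1 s3=1 s2=0 s4=0
t16.Δ2 s5=1 s1=1 s8=0 clk=1 s6=0 s10=1 s7=1 s3=1 s2=0 s4=0
t16.Δ3 s5=0 s1=1 s8=0 clk=1 s6=1 s10=1 s7=1 s3=1 s2=0 s4=0
t17.Δ0 s5=0 s1=1 s8=0 clk=1 s6=1 s10=1 s7=1 s3=1 s2=0 s4=0
t17.Δ1 s5=0 s1=1 s8=0 clk=0 s6=1 s10=1 s7=1 s3=1 s2=0 s4=0
t18.Δ0 s5=0 s1=1 s8=0 clk=0 s6=1 s10=1 s7=1 s3=1 s2=0 s4=0
t18.Δ1 s5=0 s1=1 s8=0 clk=1 s6=1 s10=1 s7=1 s3=1 s2=0 s4=0
t18.Δ2 s5=0 s1=1 s8=0 clk=1 s6=1 s10=0 s7=1 s3=1 s2=0 s4=0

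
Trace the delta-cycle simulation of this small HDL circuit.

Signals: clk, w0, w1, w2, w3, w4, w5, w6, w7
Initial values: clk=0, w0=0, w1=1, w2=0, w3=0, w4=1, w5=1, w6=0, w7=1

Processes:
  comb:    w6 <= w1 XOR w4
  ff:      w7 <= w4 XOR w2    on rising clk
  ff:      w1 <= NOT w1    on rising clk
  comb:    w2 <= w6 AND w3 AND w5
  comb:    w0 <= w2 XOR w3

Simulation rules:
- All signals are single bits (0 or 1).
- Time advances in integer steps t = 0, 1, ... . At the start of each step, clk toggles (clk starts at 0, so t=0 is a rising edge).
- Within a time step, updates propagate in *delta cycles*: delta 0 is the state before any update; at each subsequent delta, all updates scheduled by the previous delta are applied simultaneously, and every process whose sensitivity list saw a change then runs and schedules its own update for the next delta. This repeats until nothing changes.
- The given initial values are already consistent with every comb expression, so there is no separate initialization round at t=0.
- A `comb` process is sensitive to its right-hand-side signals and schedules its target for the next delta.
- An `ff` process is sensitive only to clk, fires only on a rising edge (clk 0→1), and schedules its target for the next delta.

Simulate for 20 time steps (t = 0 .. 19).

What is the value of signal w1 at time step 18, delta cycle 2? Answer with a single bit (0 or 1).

t=0 Δ0: w4=1 w5=1 clk=0 w6=0 w1=1 w0=0 w3=0 w7=1 w2=0
  Δ1: clk:0→1
  Δ2: w1:1→0
  Δ3: w6:0→1
  (3Δ to stable)
t=1 Δ0: w4=1 w5=1 clk=1 w6=1 w1=0 w0=0 w3=0 w7=1 w2=0
  Δ1: clk:1→0
  (1Δ to stable)
t=2 Δ0: w4=1 w5=1 clk=0 w6=1 w1=0 w0=0 w3=0 w7=1 w2=0
  Δ1: clk:0→1
  Δ2: w1:0→1
  Δ3: w6:1→0
  (3Δ to stable)
t=3 Δ0: w4=1 w5=1 clk=1 w6=0 w1=1 w0=0 w3=0 w7=1 w2=0
  Δ1: clk:1→0
  (1Δ to stable)
t=4 Δ0: w4=1 w5=1 clk=0 w6=0 w1=1 w0=0 w3=0 w7=1 w2=0
  Δ1: clk:0→1
  Δ2: w1:1→0
  Δ3: w6:0→1
  (3Δ to stable)
t=5 Δ0: w4=1 w5=1 clk=1 w6=1 w1=0 w0=0 w3=0 w7=1 w2=0
  Δ1: clk:1→0
  (1Δ to stable)
t=6 Δ0: w4=1 w5=1 clk=0 w6=1 w1=0 w0=0 w3=0 w7=1 w2=0
  Δ1: clk:0→1
  Δ2: w1:0→1
  Δ3: w6:1→0
  (3Δ to stable)
t=7 Δ0: w4=1 w5=1 clk=1 w6=0 w1=1 w0=0 w3=0 w7=1 w2=0
  Δ1: clk:1→0
  (1Δ to stable)
t=8 Δ0: w4=1 w5=1 clk=0 w6=0 w1=1 w0=0 w3=0 w7=1 w2=0
  Δ1: clk:0→1
  Δ2: w1:1→0
  Δ3: w6:0→1
  (3Δ to stable)
t=9 Δ0: w4=1 w5=1 clk=1 w6=1 w1=0 w0=0 w3=0 w7=1 w2=0
  Δ1: clk:1→0
  (1Δ to stable)
t=10 Δ0: w4=1 w5=1 clk=0 w6=1 w1=0 w0=0 w3=0 w7=1 w2=0
  Δ1: clk:0→1
  Δ2: w1:0→1
  Δ3: w6:1→0
  (3Δ to stable)
t=11 Δ0: w4=1 w5=1 clk=1 w6=0 w1=1 w0=0 w3=0 w7=1 w2=0
  Δ1: clk:1→0
  (1Δ to stable)
t=12 Δ0: w4=1 w5=1 clk=0 w6=0 w1=1 w0=0 w3=0 w7=1 w2=0
  Δ1: clk:0→1
  Δ2: w1:1→0
  Δ3: w6:0→1
  (3Δ to stable)
t=13 Δ0: w4=1 w5=1 clk=1 w6=1 w1=0 w0=0 w3=0 w7=1 w2=0
  Δ1: clk:1→0
  (1Δ to stable)
t=14 Δ0: w4=1 w5=1 clk=0 w6=1 w1=0 w0=0 w3=0 w7=1 w2=0
  Δ1: clk:0→1
  Δ2: w1:0→1
  Δ3: w6:1→0
  (3Δ to stable)
t=15 Δ0: w4=1 w5=1 clk=1 w6=0 w1=1 w0=0 w3=0 w7=1 w2=0
  Δ1: clk:1→0
  (1Δ to stable)
t=16 Δ0: w4=1 w5=1 clk=0 w6=0 w1=1 w0=0 w3=0 w7=1 w2=0
  Δ1: clk:0→1
  Δ2: w1:1→0
  Δ3: w6:0→1
  (3Δ to stable)
t=17 Δ0: w4=1 w5=1 clk=1 w6=1 w1=0 w0=0 w3=0 w7=1 w2=0
  Δ1: clk:1→0
  (1Δ to stable)
t=18 Δ0: w4=1 w5=1 clk=0 w6=1 w1=0 w0=0 w3=0 w7=1 w2=0
  Δ1: clk:0→1
  Δ2: w1:0→1
  Δ3: w6:1→0
  (3Δ to stable)
t=19 Δ0: w4=1 w5=1 clk=1 w6=0 w1=1 w0=0 w3=0 w7=1 w2=0
  Δ1: clk:1→0
  (1Δ to stable)

1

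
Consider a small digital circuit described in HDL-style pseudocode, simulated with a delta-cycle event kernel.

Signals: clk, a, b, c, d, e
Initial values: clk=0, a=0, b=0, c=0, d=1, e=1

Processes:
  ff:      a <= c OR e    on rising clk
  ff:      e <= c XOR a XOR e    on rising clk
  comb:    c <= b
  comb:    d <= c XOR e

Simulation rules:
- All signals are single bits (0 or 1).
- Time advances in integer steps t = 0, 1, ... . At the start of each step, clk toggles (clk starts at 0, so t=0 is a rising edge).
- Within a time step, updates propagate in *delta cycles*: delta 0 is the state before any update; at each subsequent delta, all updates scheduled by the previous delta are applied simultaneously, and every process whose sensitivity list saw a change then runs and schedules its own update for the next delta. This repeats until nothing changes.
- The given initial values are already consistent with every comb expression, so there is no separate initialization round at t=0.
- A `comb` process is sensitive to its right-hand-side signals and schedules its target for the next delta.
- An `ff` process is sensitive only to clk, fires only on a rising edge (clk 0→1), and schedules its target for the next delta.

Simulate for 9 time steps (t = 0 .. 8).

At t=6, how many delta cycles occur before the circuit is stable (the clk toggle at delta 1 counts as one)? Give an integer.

t=0 Δ0: c=0 e=1 clk=0 b=0 a=0 d=1
  Δ1: clk:0→1
  Δ2: a:0→1
  (2Δ to stable)
t=1 Δ0: c=0 e=1 clk=1 b=0 a=1 d=1
  Δ1: clk:1→0
  (1Δ to stable)
t=2 Δ0: c=0 e=1 clk=0 b=0 a=1 d=1
  Δ1: clk:0→1
  Δ2: e:1→0
  Δ3: d:1→0
  (3Δ to stable)
t=3 Δ0: c=0 e=0 clk=1 b=0 a=1 d=0
  Δ1: clk:1→0
  (1Δ to stable)
t=4 Δ0: c=0 e=0 clk=0 b=0 a=1 d=0
  Δ1: clk:0→1
  Δ2: e:0→1, a:1→0
  Δ3: d:0→1
  (3Δ to stable)
t=5 Δ0: c=0 e=1 clk=1 b=0 a=0 d=1
  Δ1: clk:1→0
  (1Δ to stable)
t=6 Δ0: c=0 e=1 clk=0 b=0 a=0 d=1
  Δ1: clk:0→1
  Δ2: a:0→1
  (2Δ to stable)
t=7 Δ0: c=0 e=1 clk=1 b=0 a=1 d=1
  Δ1: clk:1→0
  (1Δ to stable)
t=8 Δ0: c=0 e=1 clk=0 b=0 a=1 d=1
  Δ1: clk:0→1
  Δ2: e:1→0
  Δ3: d:1→0
  (3Δ to stable)

2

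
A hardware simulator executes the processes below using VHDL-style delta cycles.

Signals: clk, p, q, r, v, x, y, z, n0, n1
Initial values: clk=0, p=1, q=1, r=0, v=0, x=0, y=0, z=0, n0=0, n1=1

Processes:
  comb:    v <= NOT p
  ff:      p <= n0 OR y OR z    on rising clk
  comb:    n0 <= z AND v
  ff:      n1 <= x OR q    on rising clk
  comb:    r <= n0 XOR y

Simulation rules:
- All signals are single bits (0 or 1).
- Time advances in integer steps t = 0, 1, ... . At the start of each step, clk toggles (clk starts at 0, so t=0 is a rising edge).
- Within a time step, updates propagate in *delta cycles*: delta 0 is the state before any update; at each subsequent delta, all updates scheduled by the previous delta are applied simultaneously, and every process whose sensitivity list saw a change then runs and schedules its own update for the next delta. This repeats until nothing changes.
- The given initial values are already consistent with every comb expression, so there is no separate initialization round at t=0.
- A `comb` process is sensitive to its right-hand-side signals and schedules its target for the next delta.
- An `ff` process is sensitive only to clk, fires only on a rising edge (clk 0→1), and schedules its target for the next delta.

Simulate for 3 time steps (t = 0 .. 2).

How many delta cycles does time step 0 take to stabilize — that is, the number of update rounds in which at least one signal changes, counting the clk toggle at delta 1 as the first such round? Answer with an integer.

t0.Δ0 z=0 n1=1 clk=0 p=1 n0=0 v=0 q=1 x=0 r=0 y=0
t0.Δ1 z=0 n1=1 clk=1 p=1 n0=0 v=0 q=1 x=0 r=0 y=0
t0.Δ2 z=0 n1=1 clk=1 p=0 n0=0 v=0 q=1 x=0 r=0 y=0
t0.Δ3 z=0 n1=1 clk=1 p=0 n0=0 v=1 q=1 x=0 r=0 y=0
t1.Δ0 z=0 n1=1 clk=1 p=0 n0=0 v=1 q=1 x=0 r=0 y=0
t1.Δ1 z=0 n1=1 clk=0 p=0 n0=0 v=1 q=1 x=0 r=0 y=0
t2.Δ0 z=0 n1=1 clk=0 p=0 n0=0 v=1 q=1 x=0 r=0 y=0
t2.Δ1 z=0 n1=1 clk=1 p=0 n0=0 v=1 q=1 x=0 r=0 y=0

3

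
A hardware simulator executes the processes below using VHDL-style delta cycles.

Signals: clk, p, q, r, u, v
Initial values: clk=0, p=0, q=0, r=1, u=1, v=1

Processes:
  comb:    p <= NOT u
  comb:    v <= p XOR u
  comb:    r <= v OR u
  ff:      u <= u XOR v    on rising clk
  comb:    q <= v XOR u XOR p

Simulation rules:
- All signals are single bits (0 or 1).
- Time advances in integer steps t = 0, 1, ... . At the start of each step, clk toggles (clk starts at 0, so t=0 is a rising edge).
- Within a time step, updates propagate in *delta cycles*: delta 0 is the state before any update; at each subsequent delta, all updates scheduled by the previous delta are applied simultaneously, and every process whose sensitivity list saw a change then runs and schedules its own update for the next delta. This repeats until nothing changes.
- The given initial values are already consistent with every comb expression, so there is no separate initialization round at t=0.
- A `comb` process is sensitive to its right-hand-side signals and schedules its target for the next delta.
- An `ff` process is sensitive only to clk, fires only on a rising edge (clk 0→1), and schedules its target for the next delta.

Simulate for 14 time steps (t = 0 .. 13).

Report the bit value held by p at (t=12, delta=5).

t=0 Δ0: v=1 p=0 q=0 u=1 clk=0 r=1
  Δ1: clk:0→1
  Δ2: u:1→0
  Δ3: v:1→0, p:0→1, q:0→1
  Δ4: v:0→1, r:1→0
  Δ5: q:1→0, r:0→1
  (5Δ to stable)
t=1 Δ0: v=1 p=1 q=0 u=0 clk=1 r=1
  Δ1: clk:1→0
  (1Δ to stable)
t=2 Δ0: v=1 p=1 q=0 u=0 clk=0 r=1
  Δ1: clk:0→1
  Δ2: u:0→1
  Δ3: v:1→0, p:1→0, q:0→1
  Δ4: v:0→1
  Δ5: q:1→0
  (5Δ to stable)
t=3 Δ0: v=1 p=0 q=0 u=1 clk=1 r=1
  Δ1: clk:1→0
  (1Δ to stable)
t=4 Δ0: v=1 p=0 q=0 u=1 clk=0 r=1
  Δ1: clk:0→1
  Δ2: u:1→0
  Δ3: v:1→0, p:0→1, q:0→1
  Δ4: v:0→1, r:1→0
  Δ5: q:1→0, r:0→1
  (5Δ to stable)
t=5 Δ0: v=1 p=1 q=0 u=0 clk=1 r=1
  Δ1: clk:1→0
  (1Δ to stable)
t=6 Δ0: v=1 p=1 q=0 u=0 clk=0 r=1
  Δ1: clk:0→1
  Δ2: u:0→1
  Δ3: v:1→0, p:1→0, q:0→1
  Δ4: v:0→1
  Δ5: q:1→0
  (5Δ to stable)
t=7 Δ0: v=1 p=0 q=0 u=1 clk=1 r=1
  Δ1: clk:1→0
  (1Δ to stable)
t=8 Δ0: v=1 p=0 q=0 u=1 clk=0 r=1
  Δ1: clk:0→1
  Δ2: u:1→0
  Δ3: v:1→0, p:0→1, q:0→1
  Δ4: v:0→1, r:1→0
  Δ5: q:1→0, r:0→1
  (5Δ to stable)
t=9 Δ0: v=1 p=1 q=0 u=0 clk=1 r=1
  Δ1: clk:1→0
  (1Δ to stable)
t=10 Δ0: v=1 p=1 q=0 u=0 clk=0 r=1
  Δ1: clk:0→1
  Δ2: u:0→1
  Δ3: v:1→0, p:1→0, q:0→1
  Δ4: v:0→1
  Δ5: q:1→0
  (5Δ to stable)
t=11 Δ0: v=1 p=0 q=0 u=1 clk=1 r=1
  Δ1: clk:1→0
  (1Δ to stable)
t=12 Δ0: v=1 p=0 q=0 u=1 clk=0 r=1
  Δ1: clk:0→1
  Δ2: u:1→0
  Δ3: v:1→0, p:0→1, q:0→1
  Δ4: v:0→1, r:1→0
  Δ5: q:1→0, r:0→1
  (5Δ to stable)
t=13 Δ0: v=1 p=1 q=0 u=0 clk=1 r=1
  Δ1: clk:1→0
  (1Δ to stable)

1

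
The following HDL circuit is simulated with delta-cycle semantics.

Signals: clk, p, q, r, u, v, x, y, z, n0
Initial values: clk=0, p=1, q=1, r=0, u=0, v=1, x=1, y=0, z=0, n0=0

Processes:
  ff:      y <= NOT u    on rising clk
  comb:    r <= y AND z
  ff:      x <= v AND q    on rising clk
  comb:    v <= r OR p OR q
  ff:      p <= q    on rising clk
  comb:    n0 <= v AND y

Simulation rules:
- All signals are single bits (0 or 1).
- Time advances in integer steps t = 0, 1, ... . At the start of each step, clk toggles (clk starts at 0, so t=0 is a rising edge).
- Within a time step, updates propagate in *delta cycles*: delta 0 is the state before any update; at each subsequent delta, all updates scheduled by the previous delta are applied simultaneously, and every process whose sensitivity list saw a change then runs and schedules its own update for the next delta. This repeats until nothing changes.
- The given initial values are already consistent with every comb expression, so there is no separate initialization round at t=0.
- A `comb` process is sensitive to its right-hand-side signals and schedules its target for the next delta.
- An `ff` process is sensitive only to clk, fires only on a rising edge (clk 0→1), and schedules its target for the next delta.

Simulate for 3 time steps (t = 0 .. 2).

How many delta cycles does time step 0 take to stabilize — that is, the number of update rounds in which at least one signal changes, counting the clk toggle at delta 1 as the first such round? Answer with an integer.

t0.Δ0 clk=0 x=1 q=1 u=0 z=0 r=0 n0=0 p=1 v=1 y=0
t0.Δ1 clk=1 x=1 q=1 u=0 z=0 r=0 n0=0 p=1 v=1 y=0
t0.Δ2 clk=1 x=1 q=1 u=0 z=0 r=0 n0=0 p=1 v=1 y=1
t0.Δ3 clk=1 x=1 q=1 u=0 z=0 r=0 n0=1 p=1 v=1 y=1
t1.Δ0 clk=1 x=1 q=1 u=0 z=0 r=0 n0=1 p=1 v=1 y=1
t1.Δ1 clk=0 x=1 q=1 u=0 z=0 r=0 n0=1 p=1 v=1 y=1
t2.Δ0 clk=0 x=1 q=1 u=0 z=0 r=0 n0=1 p=1 v=1 y=1
t2.Δ1 clk=1 x=1 q=1 u=0 z=0 r=0 n0=1 p=1 v=1 y=1

3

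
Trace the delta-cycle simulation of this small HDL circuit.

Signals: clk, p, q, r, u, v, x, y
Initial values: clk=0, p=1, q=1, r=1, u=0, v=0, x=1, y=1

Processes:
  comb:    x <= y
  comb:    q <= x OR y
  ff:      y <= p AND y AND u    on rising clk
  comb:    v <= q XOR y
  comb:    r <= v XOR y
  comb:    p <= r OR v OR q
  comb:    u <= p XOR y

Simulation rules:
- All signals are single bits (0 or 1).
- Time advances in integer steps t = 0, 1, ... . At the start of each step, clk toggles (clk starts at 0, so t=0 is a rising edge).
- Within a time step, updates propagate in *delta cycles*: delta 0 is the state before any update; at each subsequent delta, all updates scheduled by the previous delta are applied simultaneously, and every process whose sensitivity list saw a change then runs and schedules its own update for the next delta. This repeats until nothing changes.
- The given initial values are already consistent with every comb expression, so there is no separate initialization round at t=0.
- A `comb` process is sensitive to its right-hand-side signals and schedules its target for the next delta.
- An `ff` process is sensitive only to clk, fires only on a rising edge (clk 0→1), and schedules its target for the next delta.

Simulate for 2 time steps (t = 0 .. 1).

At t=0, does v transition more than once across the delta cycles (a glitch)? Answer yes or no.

[bits: r,clk,u,v,q,x,p,y]
t=0: Δ0=10001111 Δ1=11001111 Δ2=11001110 Δ3=01111010 Δ4=11110010 Δ5=11100010 Δ6=01100010 Δ7=01100000 Δ8=01000000 | 8Δ
t=1: Δ0=01000000 Δ1=00000000 | 1Δ

yes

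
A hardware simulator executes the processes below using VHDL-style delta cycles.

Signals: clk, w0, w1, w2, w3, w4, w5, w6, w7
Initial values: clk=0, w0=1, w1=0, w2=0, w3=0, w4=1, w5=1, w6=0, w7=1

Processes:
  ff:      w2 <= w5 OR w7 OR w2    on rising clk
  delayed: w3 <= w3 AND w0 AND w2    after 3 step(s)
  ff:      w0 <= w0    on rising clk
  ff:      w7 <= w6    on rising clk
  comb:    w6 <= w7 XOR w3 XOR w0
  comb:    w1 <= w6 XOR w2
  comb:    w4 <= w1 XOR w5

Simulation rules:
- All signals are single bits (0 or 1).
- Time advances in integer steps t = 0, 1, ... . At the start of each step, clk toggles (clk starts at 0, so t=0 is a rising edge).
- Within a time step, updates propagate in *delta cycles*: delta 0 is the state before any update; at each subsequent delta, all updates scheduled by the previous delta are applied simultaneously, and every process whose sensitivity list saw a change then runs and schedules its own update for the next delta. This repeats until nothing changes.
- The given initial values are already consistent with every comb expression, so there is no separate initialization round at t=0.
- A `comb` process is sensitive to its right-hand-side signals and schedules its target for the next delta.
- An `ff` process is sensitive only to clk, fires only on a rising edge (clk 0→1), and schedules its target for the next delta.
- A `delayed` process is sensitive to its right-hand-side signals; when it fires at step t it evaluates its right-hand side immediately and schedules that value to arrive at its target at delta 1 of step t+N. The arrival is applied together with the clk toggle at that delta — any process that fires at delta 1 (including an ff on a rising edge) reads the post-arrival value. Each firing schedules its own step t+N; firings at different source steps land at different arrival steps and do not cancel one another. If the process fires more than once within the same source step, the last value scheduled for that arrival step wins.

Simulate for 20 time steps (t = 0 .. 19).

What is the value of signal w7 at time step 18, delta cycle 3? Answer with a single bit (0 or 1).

t0.Δ0 w0=1 w4=1 w3=0 clk=0 w7=1 w1=0 w2=0 w5=1 w6=0
t0.Δ1 w0=1 w4=1 w3=0 clk=1 w7=1 w1=0 w2=0 w5=1 w6=0
t0.Δ2 w0=1 w4=1 w3=0 clk=1 w7=0 w1=0 w2=1 w5=1 w6=0
t0.Δ3 w0=1 w4=1 w3=0 clk=1 w7=0 w1=1 w2=1 w5=1 w6=1
t0.Δ4 w0=1 w4=0 w3=0 clk=1 w7=0 w1=0 w2=1 w5=1 w6=1
t0.Δ5 w0=1 w4=1 w3=0 clk=1 w7=0 w1=0 w2=1 w5=1 w6=1
t1.Δ0 w0=1 w4=1 w3=0 clk=1 w7=0 w1=0 w2=1 w5=1 w6=1
t1.Δ1 w0=1 w4=1 w3=0 clk=0 w7=0 w1=0 w2=1 w5=1 w6=1
t2.Δ0 w0=1 w4=1 w3=0 clk=0 w7=0 w1=0 w2=1 w5=1 w6=1
t2.Δ1 w0=1 w4=1 w3=0 clk=1 w7=0 w1=0 w2=1 w5=1 w6=1
t2.Δ2 w0=1 w4=1 w3=0 clk=1 w7=1 w1=0 w2=1 w5=1 w6=1
t2.Δ3 w0=1 w4=1 w3=0 clk=1 w7=1 w1=0 w2=1 w5=1 w6=0
t2.Δ4 w0=1 w4=1 w3=0 clk=1 w7=1 w1=1 w2=1 w5=1 w6=0
t2.Δ5 w0=1 w4=0 w3=0 clk=1 w7=1 w1=1 w2=1 w5=1 w6=0
t3.Δ0 w0=1 w4=0 w3=0 clk=1 w7=1 w1=1 w2=1 w5=1 w6=0
t3.Δ1 w0=1 w4=0 w3=0 clk=0 w7=1 w1=1 w2=1 w5=1 w6=0
t4.Δ0 w0=1 w4=0 w3=0 clk=0 w7=1 w1=1 w2=1 w5=1 w6=0
t4.Δ1 w0=1 w4=0 w3=0 clk=1 w7=1 w1=1 w2=1 w5=1 w6=0
t4.Δ2 w0=1 w4=0 w3=0 clk=1 w7=0 w1=1 w2=1 w5=1 w6=0
t4.Δ3 w0=1 w4=0 w3=0 clk=1 w7=0 w1=1 w2=1 w5=1 w6=1
t4.Δ4 w0=1 w4=0 w3=0 clk=1 w7=0 w1=0 w2=1 w5=1 w6=1
t4.Δ5 w0=1 w4=1 w3=0 clk=1 w7=0 w1=0 w2=1 w5=1 w6=1
t5.Δ0 w0=1 w4=1 w3=0 clk=1 w7=0 w1=0 w2=1 w5=1 w6=1
t5.Δ1 w0=1 w4=1 w3=0 clk=0 w7=0 w1=0 w2=1 w5=1 w6=1
t6.Δ0 w0=1 w4=1 w3=0 clk=0 w7=0 w1=0 w2=1 w5=1 w6=1
t6.Δ1 w0=1 w4=1 w3=0 clk=1 w7=0 w1=0 w2=1 w5=1 w6=1
t6.Δ2 w0=1 w4=1 w3=0 clk=1 w7=1 w1=0 w2=1 w5=1 w6=1
t6.Δ3 w0=1 w4=1 w3=0 clk=1 w7=1 w1=0 w2=1 w5=1 w6=0
t6.Δ4 w0=1 w4=1 w3=0 clk=1 w7=1 w1=1 w2=1 w5=1 w6=0
t6.Δ5 w0=1 w4=0 w3=0 clk=1 w7=1 w1=1 w2=1 w5=1 w6=0
t7.Δ0 w0=1 w4=0 w3=0 clk=1 w7=1 w1=1 w2=1 w5=1 w6=0
t7.Δ1 w0=1 w4=0 w3=0 clk=0 w7=1 w1=1 w2=1 w5=1 w6=0
t8.Δ0 w0=1 w4=0 w3=0 clk=0 w7=1 w1=1 w2=1 w5=1 w6=0
t8.Δ1 w0=1 w4=0 w3=0 clk=1 w7=1 w1=1 w2=1 w5=1 w6=0
t8.Δ2 w0=1 w4=0 w3=0 clk=1 w7=0 w1=1 w2=1 w5=1 w6=0
t8.Δ3 w0=1 w4=0 w3=0 clk=1 w7=0 w1=1 w2=1 w5=1 w6=1
t8.Δ4 w0=1 w4=0 w3=0 clk=1 w7=0 w1=0 w2=1 w5=1 w6=1
t8.Δ5 w0=1 w4=1 w3=0 clk=1 w7=0 w1=0 w2=1 w5=1 w6=1
t9.Δ0 w0=1 w4=1 w3=0 clk=1 w7=0 w1=0 w2=1 w5=1 w6=1
t9.Δ1 w0=1 w4=1 w3=0 clk=0 w7=0 w1=0 w2=1 w5=1 w6=1
t10.Δ0 w0=1 w4=1 w3=0 clk=0 w7=0 w1=0 w2=1 w5=1 w6=1
t10.Δ1 w0=1 w4=1 w3=0 clk=1 w7=0 w1=0 w2=1 w5=1 w6=1
t10.Δ2 w0=1 w4=1 w3=0 clk=1 w7=1 w1=0 w2=1 w5=1 w6=1
t10.Δ3 w0=1 w4=1 w3=0 clk=1 w7=1 w1=0 w2=1 w5=1 w6=0
t10.Δ4 w0=1 w4=1 w3=0 clk=1 w7=1 w1=1 w2=1 w5=1 w6=0
t10.Δ5 w0=1 w4=0 w3=0 clk=1 w7=1 w1=1 w2=1 w5=1 w6=0
t11.Δ0 w0=1 w4=0 w3=0 clk=1 w7=1 w1=1 w2=1 w5=1 w6=0
t11.Δ1 w0=1 w4=0 w3=0 clk=0 w7=1 w1=1 w2=1 w5=1 w6=0
t12.Δ0 w0=1 w4=0 w3=0 clk=0 w7=1 w1=1 w2=1 w5=1 w6=0
t12.Δ1 w0=1 w4=0 w3=0 clk=1 w7=1 w1=1 w2=1 w5=1 w6=0
t12.Δ2 w0=1 w4=0 w3=0 clk=1 w7=0 w1=1 w2=1 w5=1 w6=0
t12.Δ3 w0=1 w4=0 w3=0 clk=1 w7=0 w1=1 w2=1 w5=1 w6=1
t12.Δ4 w0=1 w4=0 w3=0 clk=1 w7=0 w1=0 w2=1 w5=1 w6=1
t12.Δ5 w0=1 w4=1 w3=0 clk=1 w7=0 w1=0 w2=1 w5=1 w6=1
t13.Δ0 w0=1 w4=1 w3=0 clk=1 w7=0 w1=0 w2=1 w5=1 w6=1
t13.Δ1 w0=1 w4=1 w3=0 clk=0 w7=0 w1=0 w2=1 w5=1 w6=1
t14.Δ0 w0=1 w4=1 w3=0 clk=0 w7=0 w1=0 w2=1 w5=1 w6=1
t14.Δ1 w0=1 w4=1 w3=0 clk=1 w7=0 w1=0 w2=1 w5=1 w6=1
t14.Δ2 w0=1 w4=1 w3=0 clk=1 w7=1 w1=0 w2=1 w5=1 w6=1
t14.Δ3 w0=1 w4=1 w3=0 clk=1 w7=1 w1=0 w2=1 w5=1 w6=0
t14.Δ4 w0=1 w4=1 w3=0 clk=1 w7=1 w1=1 w2=1 w5=1 w6=0
t14.Δ5 w0=1 w4=0 w3=0 clk=1 w7=1 w1=1 w2=1 w5=1 w6=0
t15.Δ0 w0=1 w4=0 w3=0 clk=1 w7=1 w1=1 w2=1 w5=1 w6=0
t15.Δ1 w0=1 w4=0 w3=0 clk=0 w7=1 w1=1 w2=1 w5=1 w6=0
t16.Δ0 w0=1 w4=0 w3=0 clk=0 w7=1 w1=1 w2=1 w5=1 w6=0
t16.Δ1 w0=1 w4=0 w3=0 clk=1 w7=1 w1=1 w2=1 w5=1 w6=0
t16.Δ2 w0=1 w4=0 w3=0 clk=1 w7=0 w1=1 w2=1 w5=1 w6=0
t16.Δ3 w0=1 w4=0 w3=0 clk=1 w7=0 w1=1 w2=1 w5=1 w6=1
t16.Δ4 w0=1 w4=0 w3=0 clk=1 w7=0 w1=0 w2=1 w5=1 w6=1
t16.Δ5 w0=1 w4=1 w3=0 clk=1 w7=0 w1=0 w2=1 w5=1 w6=1
t17.Δ0 w0=1 w4=1 w3=0 clk=1 w7=0 w1=0 w2=1 w5=1 w6=1
t17.Δ1 w0=1 w4=1 w3=0 clk=0 w7=0 w1=0 w2=1 w5=1 w6=1
t18.Δ0 w0=1 w4=1 w3=0 clk=0 w7=0 w1=0 w2=1 w5=1 w6=1
t18.Δ1 w0=1 w4=1 w3=0 clk=1 w7=0 w1=0 w2=1 w5=1 w6=1
t18.Δ2 w0=1 w4=1 w3=0 clk=1 w7=1 w1=0 w2=1 w5=1 w6=1
t18.Δ3 w0=1 w4=1 w3=0 clk=1 w7=1 w1=0 w2=1 w5=1 w6=0
t18.Δ4 w0=1 w4=1 w3=0 clk=1 w7=1 w1=1 w2=1 w5=1 w6=0
t18.Δ5 w0=1 w4=0 w3=0 clk=1 w7=1 w1=1 w2=1 w5=1 w6=0
t19.Δ0 w0=1 w4=0 w3=0 clk=1 w7=1 w1=1 w2=1 w5=1 w6=0
t19.Δ1 w0=1 w4=0 w3=0 clk=0 w7=1 w1=1 w2=1 w5=1 w6=0

1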